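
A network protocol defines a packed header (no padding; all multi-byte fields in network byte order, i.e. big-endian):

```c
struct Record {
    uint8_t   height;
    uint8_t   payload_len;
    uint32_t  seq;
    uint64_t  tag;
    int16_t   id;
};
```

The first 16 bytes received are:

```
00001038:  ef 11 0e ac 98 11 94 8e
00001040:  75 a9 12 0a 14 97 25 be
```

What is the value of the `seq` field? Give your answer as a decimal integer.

246192145

`seq` follows `height` (1 B), `payload_len` (1 B), so it starts at offset 1 + 1 = 2 and occupies 4 bytes.
Bytes at offsets 2..5: 0E AC 98 11.
Big-endian: lowest address holds the most-significant byte.
The bytes are already most-significant first: 0x0EAC9811.
0x0EAC9811 = 246192145.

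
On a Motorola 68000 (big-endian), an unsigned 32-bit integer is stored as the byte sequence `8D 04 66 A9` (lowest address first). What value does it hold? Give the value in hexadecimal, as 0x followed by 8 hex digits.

Big-endian: lowest address holds the most-significant byte.
The bytes are already most-significant first: 0x8D0466A9.

0x8D0466A9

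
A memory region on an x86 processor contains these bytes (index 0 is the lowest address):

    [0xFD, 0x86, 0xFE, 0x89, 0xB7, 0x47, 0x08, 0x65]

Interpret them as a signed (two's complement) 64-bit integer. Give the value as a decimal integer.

7280147651264153341

In little-endian order the low byte comes first in memory.
Reassemble most-significant byte first: 65 08 47 B7 89 FE 86 FD → 0x650847B789FE86FD.
0x650847B789FE86FD = 7280147651264153341.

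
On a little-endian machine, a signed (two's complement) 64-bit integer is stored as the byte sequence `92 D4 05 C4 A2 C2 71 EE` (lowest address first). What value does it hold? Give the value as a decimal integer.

Little-endian: lowest address holds the least-significant byte.
Reassemble most-significant byte first: EE 71 C2 A2 C4 05 D4 92 → 0xEE71C2A2C405D492.
Top bit is set, so as a signed 64-bit value this is 0xEE71C2A2C405D492 − 2^64 = -1265016015985191790.

-1265016015985191790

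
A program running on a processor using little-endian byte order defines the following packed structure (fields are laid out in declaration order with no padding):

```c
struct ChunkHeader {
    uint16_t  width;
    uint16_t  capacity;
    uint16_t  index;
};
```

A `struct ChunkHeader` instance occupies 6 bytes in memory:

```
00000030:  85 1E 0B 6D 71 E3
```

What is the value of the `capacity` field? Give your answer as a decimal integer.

27915

`capacity` follows `width` (2 bytes), so it starts at byte offset 2 and occupies 2 bytes.
Bytes at offsets 2..3: 0B 6D.
In little-endian order the low byte comes first in memory.
Reassemble most-significant byte first: 6D 0B → 0x6D0B.
0x6D0B = 27915.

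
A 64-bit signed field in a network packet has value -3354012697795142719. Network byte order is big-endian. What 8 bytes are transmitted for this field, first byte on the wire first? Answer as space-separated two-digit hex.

D1 74 27 38 BF C5 5B C1

Two's complement of -3354012697795142719 in 64 bits: 3354012697795142719 = 0x2E8BD8C7403AA43F; invert → 0xD1742738BFC55BC0; add 1 → 0xD1742738BFC55BC1.
Split into bytes (most-significant first): D1 74 27 38 BF C5 5B C1.
Big-endian stores the most-significant byte at the lowest address.
So the memory order matches the most-significant-first order: D1 74 27 38 BF C5 5B C1.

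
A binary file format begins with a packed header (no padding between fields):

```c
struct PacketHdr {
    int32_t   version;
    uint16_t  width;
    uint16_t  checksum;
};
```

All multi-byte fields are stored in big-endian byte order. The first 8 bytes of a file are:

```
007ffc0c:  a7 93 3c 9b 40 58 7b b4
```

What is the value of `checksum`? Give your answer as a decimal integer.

`checksum` follows `version` (4 B), `width` (2 B), so it starts at offset 4 + 2 = 6 and occupies 2 bytes.
Bytes at offsets 6..7: 7B B4.
Big-endian stores the most-significant byte at the lowest address.
The bytes are already most-significant first: 0x7BB4.
0x7BB4 = 31668.

31668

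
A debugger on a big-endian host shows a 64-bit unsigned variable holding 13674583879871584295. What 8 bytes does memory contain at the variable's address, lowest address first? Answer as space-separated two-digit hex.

13674583879871584295 in hexadecimal, padded to 64 bits, is 0xBDC5E19673075827.
Split into bytes (most-significant first): BD C5 E1 96 73 07 58 27.
Big-endian stores the most-significant byte at the lowest address.
So the memory order matches the most-significant-first order: BD C5 E1 96 73 07 58 27.

BD C5 E1 96 73 07 58 27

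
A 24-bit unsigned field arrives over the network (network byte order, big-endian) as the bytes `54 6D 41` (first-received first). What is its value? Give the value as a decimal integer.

Big-endian: lowest address holds the most-significant byte.
The bytes are already most-significant first: 0x546D41.
0x546D41 = 5532993.

5532993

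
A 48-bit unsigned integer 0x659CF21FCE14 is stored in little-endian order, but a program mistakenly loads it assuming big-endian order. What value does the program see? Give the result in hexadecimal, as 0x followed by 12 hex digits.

0x14CE1FF29C65

Stored little-endian, the bytes at ascending addresses are 14 CE 1F F2 9C 65.
Read back as big-endian, the last byte is least significant, giving 0x14CE1FF29C65.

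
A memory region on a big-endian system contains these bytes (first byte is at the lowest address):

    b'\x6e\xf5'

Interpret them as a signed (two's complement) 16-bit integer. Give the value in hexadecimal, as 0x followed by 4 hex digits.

Big-endian stores the most-significant byte at the lowest address.
The bytes are already most-significant first: 0x6EF5.

0x6EF5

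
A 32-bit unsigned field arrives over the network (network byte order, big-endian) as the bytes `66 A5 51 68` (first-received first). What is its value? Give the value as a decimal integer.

1722110312

Big-endian: lowest address holds the most-significant byte.
The bytes are already most-significant first: 0x66A55168.
0x66A55168 = 1722110312.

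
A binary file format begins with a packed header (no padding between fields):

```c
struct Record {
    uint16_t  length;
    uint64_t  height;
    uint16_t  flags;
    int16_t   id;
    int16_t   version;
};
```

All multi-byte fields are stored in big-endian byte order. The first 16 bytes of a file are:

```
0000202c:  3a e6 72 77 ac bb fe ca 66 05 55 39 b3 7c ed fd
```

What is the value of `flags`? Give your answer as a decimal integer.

`flags` follows `length` (2 B), `height` (8 B), so it starts at offset 2 + 8 = 10 and occupies 2 bytes.
Bytes at offsets 10..11: 55 39.
In big-endian order the high byte comes first in memory.
The bytes are already most-significant first: 0x5539.
0x5539 = 21817.

21817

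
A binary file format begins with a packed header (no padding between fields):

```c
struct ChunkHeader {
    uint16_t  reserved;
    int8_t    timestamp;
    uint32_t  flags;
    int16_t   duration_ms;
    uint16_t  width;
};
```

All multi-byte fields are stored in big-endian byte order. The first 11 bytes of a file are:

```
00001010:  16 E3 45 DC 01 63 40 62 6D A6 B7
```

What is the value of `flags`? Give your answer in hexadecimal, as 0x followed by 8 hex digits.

`flags` follows `reserved` (2 B), `timestamp` (1 B), so it starts at offset 2 + 1 = 3 and occupies 4 bytes.
Bytes at offsets 3..6: DC 01 63 40.
In big-endian order the high byte comes first in memory.
The bytes are already most-significant first: 0xDC016340.

0xDC016340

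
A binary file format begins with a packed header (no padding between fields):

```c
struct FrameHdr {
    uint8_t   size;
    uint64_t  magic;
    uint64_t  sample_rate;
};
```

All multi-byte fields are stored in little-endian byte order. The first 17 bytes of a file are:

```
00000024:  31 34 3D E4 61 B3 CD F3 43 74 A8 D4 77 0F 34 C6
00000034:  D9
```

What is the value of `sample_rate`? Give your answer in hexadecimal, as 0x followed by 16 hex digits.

`sample_rate` follows `size` (1 B), `magic` (8 B), so it starts at offset 1 + 8 = 9 and occupies 8 bytes.
Bytes at offsets 9..16: 74 A8 D4 77 0F 34 C6 D9.
Little-endian stores the least-significant byte at the lowest address.
Reassemble most-significant byte first: D9 C6 34 0F 77 D4 A8 74 → 0xD9C6340F77D4A874.

0xD9C6340F77D4A874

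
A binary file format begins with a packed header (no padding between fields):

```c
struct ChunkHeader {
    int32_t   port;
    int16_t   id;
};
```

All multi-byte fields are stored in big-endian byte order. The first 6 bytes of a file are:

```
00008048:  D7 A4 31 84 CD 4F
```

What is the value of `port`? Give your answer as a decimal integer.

`port` is the first field, at byte offset 0, occupying 4 bytes.
Bytes at offsets 0..3: D7 A4 31 84.
In big-endian order the high byte comes first in memory.
The bytes are already most-significant first: 0xD7A43184.
Top bit is set, so as a signed 32-bit value this is 0xD7A43184 − 2^32 = -677105276.

-677105276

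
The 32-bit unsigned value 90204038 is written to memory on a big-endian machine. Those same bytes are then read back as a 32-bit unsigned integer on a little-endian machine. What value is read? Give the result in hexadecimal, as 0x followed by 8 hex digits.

90204038 in 32-bit hexadecimal is 0x05606786.
Stored big-endian, the bytes at ascending addresses are 05 60 67 86.
Read back as little-endian, the first byte is least significant, giving 0x86676005.

0x86676005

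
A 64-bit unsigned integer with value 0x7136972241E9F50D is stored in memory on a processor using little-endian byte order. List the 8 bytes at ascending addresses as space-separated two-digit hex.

0D F5 E9 41 22 97 36 71

Split into bytes (most-significant first): 71 36 97 22 41 E9 F5 0D.
Little-endian: lowest address holds the least-significant byte.
So at ascending addresses the bytes are 0D F5 E9 41 22 97 36 71.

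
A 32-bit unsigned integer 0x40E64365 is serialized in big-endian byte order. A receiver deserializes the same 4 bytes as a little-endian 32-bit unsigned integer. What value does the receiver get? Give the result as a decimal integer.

1698948672

Stored big-endian, the bytes at ascending addresses are 40 E6 43 65.
Read back as little-endian, the first byte is least significant, giving 0x6543E640.
0x6543E640 = 1698948672.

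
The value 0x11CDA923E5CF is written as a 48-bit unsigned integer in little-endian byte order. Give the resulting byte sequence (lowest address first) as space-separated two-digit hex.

CF E5 23 A9 CD 11

Split into bytes (most-significant first): 11 CD A9 23 E5 CF.
In little-endian order the low byte comes first in memory.
So at ascending addresses the bytes are CF E5 23 A9 CD 11.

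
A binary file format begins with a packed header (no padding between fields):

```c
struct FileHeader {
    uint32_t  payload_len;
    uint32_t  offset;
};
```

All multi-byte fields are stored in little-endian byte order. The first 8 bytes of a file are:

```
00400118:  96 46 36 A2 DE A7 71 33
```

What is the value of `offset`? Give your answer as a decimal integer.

863086558

`offset` follows `payload_len` (4 bytes), so it starts at byte offset 4 and occupies 4 bytes.
Bytes at offsets 4..7: DE A7 71 33.
Little-endian: lowest address holds the least-significant byte.
Reassemble most-significant byte first: 33 71 A7 DE → 0x3371A7DE.
0x3371A7DE = 863086558.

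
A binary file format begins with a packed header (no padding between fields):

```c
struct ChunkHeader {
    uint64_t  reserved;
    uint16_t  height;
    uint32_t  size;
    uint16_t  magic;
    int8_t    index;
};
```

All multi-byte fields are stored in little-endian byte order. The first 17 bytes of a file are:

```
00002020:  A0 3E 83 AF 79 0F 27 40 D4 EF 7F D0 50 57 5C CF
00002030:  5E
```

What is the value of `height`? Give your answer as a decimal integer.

61396

`height` follows `reserved` (8 bytes), so it starts at byte offset 8 and occupies 2 bytes.
Bytes at offsets 8..9: D4 EF.
In little-endian order the low byte comes first in memory.
Reassemble most-significant byte first: EF D4 → 0xEFD4.
0xEFD4 = 61396.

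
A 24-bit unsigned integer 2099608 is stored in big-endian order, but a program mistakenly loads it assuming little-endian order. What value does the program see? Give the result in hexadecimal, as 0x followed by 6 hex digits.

2099608 in 24-bit hexadecimal is 0x200998.
Stored big-endian, the bytes at ascending addresses are 20 09 98.
Read back as little-endian, the first byte is least significant, giving 0x980920.

0x980920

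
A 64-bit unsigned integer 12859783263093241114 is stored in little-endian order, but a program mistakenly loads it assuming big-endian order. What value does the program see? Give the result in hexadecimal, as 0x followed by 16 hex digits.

12859783263093241114 in 64-bit hexadecimal is 0xB27720BE652FB51A.
Stored little-endian, the bytes at ascending addresses are 1A B5 2F 65 BE 20 77 B2.
Read back as big-endian, the last byte is least significant, giving 0x1AB52F65BE2077B2.

0x1AB52F65BE2077B2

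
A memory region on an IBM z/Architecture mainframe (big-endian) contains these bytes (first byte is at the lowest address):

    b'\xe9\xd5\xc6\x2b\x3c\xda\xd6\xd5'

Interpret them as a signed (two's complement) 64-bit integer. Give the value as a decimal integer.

-1597152603826104619

Big-endian: lowest address holds the most-significant byte.
The bytes are already most-significant first: 0xE9D5C62B3CDAD6D5.
Top bit is set, so as a signed 64-bit value this is 0xE9D5C62B3CDAD6D5 − 2^64 = -1597152603826104619.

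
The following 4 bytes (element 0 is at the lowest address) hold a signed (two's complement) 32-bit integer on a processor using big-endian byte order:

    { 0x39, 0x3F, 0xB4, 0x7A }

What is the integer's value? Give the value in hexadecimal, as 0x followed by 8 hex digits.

Big-endian: lowest address holds the most-significant byte.
The bytes are already most-significant first: 0x393FB47A.

0x393FB47A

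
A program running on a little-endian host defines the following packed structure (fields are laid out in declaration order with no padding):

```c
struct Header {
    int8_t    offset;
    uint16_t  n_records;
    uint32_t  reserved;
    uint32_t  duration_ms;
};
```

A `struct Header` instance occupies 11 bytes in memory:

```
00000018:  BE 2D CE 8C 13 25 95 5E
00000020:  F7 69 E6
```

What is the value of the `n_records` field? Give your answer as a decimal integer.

`n_records` follows `offset` (1 byte), so it starts at byte offset 1 and occupies 2 bytes.
Bytes at offsets 1..2: 2D CE.
Little-endian stores the least-significant byte at the lowest address.
Reassemble most-significant byte first: CE 2D → 0xCE2D.
0xCE2D = 52781.

52781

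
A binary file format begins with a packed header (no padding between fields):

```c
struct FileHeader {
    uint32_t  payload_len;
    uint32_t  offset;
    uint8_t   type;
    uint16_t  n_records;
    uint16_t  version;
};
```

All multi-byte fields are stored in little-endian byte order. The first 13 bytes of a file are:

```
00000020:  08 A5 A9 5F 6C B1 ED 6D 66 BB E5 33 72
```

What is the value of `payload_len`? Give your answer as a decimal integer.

`payload_len` is the first field, at byte offset 0, occupying 4 bytes.
Bytes at offsets 0..3: 08 A5 A9 5F.
Little-endian: lowest address holds the least-significant byte.
Reassemble most-significant byte first: 5F A9 A5 08 → 0x5FA9A508.
0x5FA9A508 = 1604953352.

1604953352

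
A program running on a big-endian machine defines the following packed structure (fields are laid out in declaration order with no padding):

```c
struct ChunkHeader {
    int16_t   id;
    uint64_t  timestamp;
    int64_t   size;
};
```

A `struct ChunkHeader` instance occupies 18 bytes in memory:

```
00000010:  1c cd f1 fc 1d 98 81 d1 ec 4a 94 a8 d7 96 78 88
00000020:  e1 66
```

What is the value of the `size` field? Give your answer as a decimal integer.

-7734695318741524122

`size` follows `id` (2 B), `timestamp` (8 B), so it starts at offset 2 + 8 = 10 and occupies 8 bytes.
Bytes at offsets 10..17: 94 A8 D7 96 78 88 E1 66.
In big-endian order the high byte comes first in memory.
The bytes are already most-significant first: 0x94A8D7967888E166.
Top bit is set, so as a signed 64-bit value this is 0x94A8D7967888E166 − 2^64 = -7734695318741524122.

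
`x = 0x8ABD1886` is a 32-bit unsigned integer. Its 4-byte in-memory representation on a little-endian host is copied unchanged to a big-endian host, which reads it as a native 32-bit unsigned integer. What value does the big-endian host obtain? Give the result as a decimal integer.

Stored little-endian, the bytes at ascending addresses are 86 18 BD 8A.
Read back as big-endian, the last byte is least significant, giving 0x8618BD8A.
0x8618BD8A = 2249768330.

2249768330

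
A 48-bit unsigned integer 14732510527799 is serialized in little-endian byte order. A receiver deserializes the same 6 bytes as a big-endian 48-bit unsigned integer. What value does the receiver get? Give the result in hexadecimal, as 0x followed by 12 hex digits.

0x37810E2E660D

14732510527799 in 48-bit hexadecimal is 0x0D662E0E8137.
Stored little-endian, the bytes at ascending addresses are 37 81 0E 2E 66 0D.
Read back as big-endian, the last byte is least significant, giving 0x37810E2E660D.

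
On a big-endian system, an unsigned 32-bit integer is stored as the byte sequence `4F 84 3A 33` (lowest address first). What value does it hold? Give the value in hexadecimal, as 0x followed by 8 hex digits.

0x4F843A33

In big-endian order the high byte comes first in memory.
The bytes are already most-significant first: 0x4F843A33.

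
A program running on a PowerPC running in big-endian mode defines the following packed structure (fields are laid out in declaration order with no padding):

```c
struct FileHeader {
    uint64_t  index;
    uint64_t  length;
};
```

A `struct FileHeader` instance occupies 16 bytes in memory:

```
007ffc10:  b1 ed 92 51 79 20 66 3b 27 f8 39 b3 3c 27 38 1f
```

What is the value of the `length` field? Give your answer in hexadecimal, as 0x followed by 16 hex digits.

`length` follows `index` (8 bytes), so it starts at byte offset 8 and occupies 8 bytes.
Bytes at offsets 8..15: 27 F8 39 B3 3C 27 38 1F.
In big-endian order the high byte comes first in memory.
The bytes are already most-significant first: 0x27F839B33C27381F.

0x27F839B33C27381F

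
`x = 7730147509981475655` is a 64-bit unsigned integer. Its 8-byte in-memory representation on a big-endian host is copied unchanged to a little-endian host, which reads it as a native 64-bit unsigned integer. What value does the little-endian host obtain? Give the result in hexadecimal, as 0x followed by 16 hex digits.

7730147509981475655 in 64-bit hexadecimal is 0x6B47003449D0F347.
Stored big-endian, the bytes at ascending addresses are 6B 47 00 34 49 D0 F3 47.
Read back as little-endian, the first byte is least significant, giving 0x47F3D0493400476B.

0x47F3D0493400476B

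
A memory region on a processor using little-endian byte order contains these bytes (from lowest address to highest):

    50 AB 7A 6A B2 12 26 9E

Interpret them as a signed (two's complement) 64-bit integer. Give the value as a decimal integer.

-7050927609102030000

Little-endian stores the least-significant byte at the lowest address.
Reassemble most-significant byte first: 9E 26 12 B2 6A 7A AB 50 → 0x9E2612B26A7AAB50.
Top bit is set, so as a signed 64-bit value this is 0x9E2612B26A7AAB50 − 2^64 = -7050927609102030000.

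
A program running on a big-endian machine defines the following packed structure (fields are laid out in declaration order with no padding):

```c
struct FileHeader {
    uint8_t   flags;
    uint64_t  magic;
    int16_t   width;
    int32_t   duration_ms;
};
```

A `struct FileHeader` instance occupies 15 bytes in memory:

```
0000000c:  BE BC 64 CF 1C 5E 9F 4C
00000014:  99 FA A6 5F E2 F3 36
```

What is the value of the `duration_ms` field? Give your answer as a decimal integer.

1608708918

`duration_ms` follows `flags` (1 B), `magic` (8 B), `width` (2 B), so it starts at offset 1 + 8 + 2 = 11 and occupies 4 bytes.
Bytes at offsets 11..14: 5F E2 F3 36.
In big-endian order the high byte comes first in memory.
The bytes are already most-significant first: 0x5FE2F336.
0x5FE2F336 = 1608708918.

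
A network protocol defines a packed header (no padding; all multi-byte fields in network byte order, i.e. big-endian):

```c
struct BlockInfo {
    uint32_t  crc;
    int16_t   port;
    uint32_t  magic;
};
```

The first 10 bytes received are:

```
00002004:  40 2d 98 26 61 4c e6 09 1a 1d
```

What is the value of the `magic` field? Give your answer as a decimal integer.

`magic` follows `crc` (4 B), `port` (2 B), so it starts at offset 4 + 2 = 6 and occupies 4 bytes.
Bytes at offsets 6..9: E6 09 1A 1D.
Big-endian: lowest address holds the most-significant byte.
The bytes are already most-significant first: 0xE6091A1D.
0xE6091A1D = 3859356189.

3859356189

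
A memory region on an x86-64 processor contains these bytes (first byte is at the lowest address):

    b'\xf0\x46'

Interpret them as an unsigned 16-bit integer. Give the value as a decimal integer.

18160

In little-endian order the low byte comes first in memory.
Reassemble most-significant byte first: 46 F0 → 0x46F0.
0x46F0 = 18160.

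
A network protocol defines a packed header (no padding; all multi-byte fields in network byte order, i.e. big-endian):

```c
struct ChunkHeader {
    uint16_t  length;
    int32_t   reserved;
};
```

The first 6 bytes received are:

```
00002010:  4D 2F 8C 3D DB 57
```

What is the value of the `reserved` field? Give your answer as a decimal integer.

-1942103209

`reserved` follows `length` (2 bytes), so it starts at byte offset 2 and occupies 4 bytes.
Bytes at offsets 2..5: 8C 3D DB 57.
In big-endian order the high byte comes first in memory.
The bytes are already most-significant first: 0x8C3DDB57.
Top bit is set, so as a signed 32-bit value this is 0x8C3DDB57 − 2^32 = -1942103209.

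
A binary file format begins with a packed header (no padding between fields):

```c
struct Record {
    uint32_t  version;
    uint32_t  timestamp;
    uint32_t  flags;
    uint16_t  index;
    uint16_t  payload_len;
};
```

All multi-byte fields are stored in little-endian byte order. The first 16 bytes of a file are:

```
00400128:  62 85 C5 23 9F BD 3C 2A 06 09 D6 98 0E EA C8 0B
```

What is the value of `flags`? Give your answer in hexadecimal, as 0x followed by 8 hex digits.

`flags` follows `version` (4 B), `timestamp` (4 B), so it starts at offset 4 + 4 = 8 and occupies 4 bytes.
Bytes at offsets 8..11: 06 09 D6 98.
In little-endian order the low byte comes first in memory.
Reassemble most-significant byte first: 98 D6 09 06 → 0x98D60906.

0x98D60906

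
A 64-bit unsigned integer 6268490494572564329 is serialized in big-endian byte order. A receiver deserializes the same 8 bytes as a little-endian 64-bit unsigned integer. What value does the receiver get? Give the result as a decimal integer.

7570526332915220054

6268490494572564329 in 64-bit hexadecimal is 0x56FE26E496E90F69.
Stored big-endian, the bytes at ascending addresses are 56 FE 26 E4 96 E9 0F 69.
Read back as little-endian, the first byte is least significant, giving 0x690FE996E426FE56.
0x690FE996E426FE56 = 7570526332915220054.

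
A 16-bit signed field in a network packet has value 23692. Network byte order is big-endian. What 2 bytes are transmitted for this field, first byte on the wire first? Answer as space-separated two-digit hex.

23692 in hexadecimal, padded to 16 bits, is 0x5C8C.
Split into bytes (most-significant first): 5C 8C.
Big-endian: lowest address holds the most-significant byte.
So the memory order matches the most-significant-first order: 5C 8C.

5C 8C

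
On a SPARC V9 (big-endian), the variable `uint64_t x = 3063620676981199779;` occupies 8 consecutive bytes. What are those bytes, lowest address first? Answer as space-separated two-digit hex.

2A 84 2A C6 22 01 93 A3

3063620676981199779 in hexadecimal, padded to 64 bits, is 0x2A842AC6220193A3.
Split into bytes (most-significant first): 2A 84 2A C6 22 01 93 A3.
In big-endian order the high byte comes first in memory.
So the memory order matches the most-significant-first order: 2A 84 2A C6 22 01 93 A3.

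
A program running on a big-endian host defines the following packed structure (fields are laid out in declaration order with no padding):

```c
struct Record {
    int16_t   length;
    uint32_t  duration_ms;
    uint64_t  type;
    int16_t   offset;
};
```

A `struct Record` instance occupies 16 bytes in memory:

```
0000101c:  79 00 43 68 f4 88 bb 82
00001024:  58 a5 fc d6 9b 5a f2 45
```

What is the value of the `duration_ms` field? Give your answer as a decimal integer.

`duration_ms` follows `length` (2 bytes), so it starts at byte offset 2 and occupies 4 bytes.
Bytes at offsets 2..5: 43 68 F4 88.
Big-endian: lowest address holds the most-significant byte.
The bytes are already most-significant first: 0x4368F488.
0x4368F488 = 1130951816.

1130951816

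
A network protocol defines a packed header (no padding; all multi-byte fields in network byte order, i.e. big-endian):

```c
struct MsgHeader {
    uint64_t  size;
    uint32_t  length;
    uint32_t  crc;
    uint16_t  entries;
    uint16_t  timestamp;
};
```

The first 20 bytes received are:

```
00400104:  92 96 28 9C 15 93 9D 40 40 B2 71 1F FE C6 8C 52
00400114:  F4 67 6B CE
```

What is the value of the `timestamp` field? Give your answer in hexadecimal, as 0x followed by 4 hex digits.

`timestamp` follows `size` (8 B), `length` (4 B), `crc` (4 B), `entries` (2 B), so it starts at offset 8 + 4 + 4 + 2 = 18 and occupies 2 bytes.
Bytes at offsets 18..19: 6B CE.
Big-endian: lowest address holds the most-significant byte.
The bytes are already most-significant first: 0x6BCE.

0x6BCE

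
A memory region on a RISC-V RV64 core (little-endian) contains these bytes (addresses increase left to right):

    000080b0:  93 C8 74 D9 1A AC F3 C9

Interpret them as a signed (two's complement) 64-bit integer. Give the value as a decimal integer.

In little-endian order the low byte comes first in memory.
Reassemble most-significant byte first: C9 F3 AC 1A D9 74 C8 93 → 0xC9F3AC1AD974C893.
Top bit is set, so as a signed 64-bit value this is 0xC9F3AC1AD974C893 − 2^64 = -3894580021427910509.

-3894580021427910509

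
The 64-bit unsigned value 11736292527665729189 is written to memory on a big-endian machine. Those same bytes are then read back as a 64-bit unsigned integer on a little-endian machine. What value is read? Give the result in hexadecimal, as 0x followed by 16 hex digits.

0xA54E9653DFAFDFA2

11736292527665729189 in 64-bit hexadecimal is 0xA2DFAFDF53964EA5.
Stored big-endian, the bytes at ascending addresses are A2 DF AF DF 53 96 4E A5.
Read back as little-endian, the first byte is least significant, giving 0xA54E9653DFAFDFA2.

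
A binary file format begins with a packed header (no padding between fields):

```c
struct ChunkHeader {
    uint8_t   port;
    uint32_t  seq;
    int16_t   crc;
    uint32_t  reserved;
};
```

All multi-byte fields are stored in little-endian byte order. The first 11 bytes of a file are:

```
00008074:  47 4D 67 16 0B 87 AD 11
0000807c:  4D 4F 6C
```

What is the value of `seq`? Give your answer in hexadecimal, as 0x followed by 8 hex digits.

0x0B16674D

`seq` follows `port` (1 byte), so it starts at byte offset 1 and occupies 4 bytes.
Bytes at offsets 1..4: 4D 67 16 0B.
Little-endian: lowest address holds the least-significant byte.
Reassemble most-significant byte first: 0B 16 67 4D → 0x0B16674D.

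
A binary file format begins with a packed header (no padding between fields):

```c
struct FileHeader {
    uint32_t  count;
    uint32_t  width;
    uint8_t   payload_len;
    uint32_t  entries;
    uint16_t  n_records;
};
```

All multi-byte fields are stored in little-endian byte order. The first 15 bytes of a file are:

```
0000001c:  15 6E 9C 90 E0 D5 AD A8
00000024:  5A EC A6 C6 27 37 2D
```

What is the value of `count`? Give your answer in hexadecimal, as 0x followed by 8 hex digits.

`count` is the first field, at byte offset 0, occupying 4 bytes.
Bytes at offsets 0..3: 15 6E 9C 90.
Little-endian: lowest address holds the least-significant byte.
Reassemble most-significant byte first: 90 9C 6E 15 → 0x909C6E15.

0x909C6E15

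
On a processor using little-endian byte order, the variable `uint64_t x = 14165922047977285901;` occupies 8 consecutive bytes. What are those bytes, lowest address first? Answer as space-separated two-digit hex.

14165922047977285901 in hexadecimal, padded to 64 bits, is 0xC497770C618F690D.
Split into bytes (most-significant first): C4 97 77 0C 61 8F 69 0D.
Little-endian stores the least-significant byte at the lowest address.
So at ascending addresses the bytes are 0D 69 8F 61 0C 77 97 C4.

0D 69 8F 61 0C 77 97 C4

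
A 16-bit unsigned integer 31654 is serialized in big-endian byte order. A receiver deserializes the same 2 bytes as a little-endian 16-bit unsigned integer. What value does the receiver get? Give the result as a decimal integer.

42619

31654 in 16-bit hexadecimal is 0x7BA6.
Stored big-endian, the bytes at ascending addresses are 7B A6.
Read back as little-endian, the first byte is least significant, giving 0xA67B.
0xA67B = 42619.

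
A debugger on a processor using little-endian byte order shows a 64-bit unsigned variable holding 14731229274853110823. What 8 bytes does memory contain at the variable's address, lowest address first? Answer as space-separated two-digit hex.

14731229274853110823 in hexadecimal, padded to 64 bits, is 0xCC6FD6F9E0747427.
Split into bytes (most-significant first): CC 6F D6 F9 E0 74 74 27.
Little-endian: lowest address holds the least-significant byte.
So at ascending addresses the bytes are 27 74 74 E0 F9 D6 6F CC.

27 74 74 E0 F9 D6 6F CC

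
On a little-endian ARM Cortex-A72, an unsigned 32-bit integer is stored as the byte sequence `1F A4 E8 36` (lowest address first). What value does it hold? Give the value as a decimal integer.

921216031

Little-endian: lowest address holds the least-significant byte.
Reassemble most-significant byte first: 36 E8 A4 1F → 0x36E8A41F.
0x36E8A41F = 921216031.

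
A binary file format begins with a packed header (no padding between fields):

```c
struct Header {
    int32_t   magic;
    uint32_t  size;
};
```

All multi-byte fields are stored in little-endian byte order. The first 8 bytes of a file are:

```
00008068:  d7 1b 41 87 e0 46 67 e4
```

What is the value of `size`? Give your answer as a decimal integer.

3831973600

`size` follows `magic` (4 bytes), so it starts at byte offset 4 and occupies 4 bytes.
Bytes at offsets 4..7: E0 46 67 E4.
Little-endian stores the least-significant byte at the lowest address.
Reassemble most-significant byte first: E4 67 46 E0 → 0xE46746E0.
0xE46746E0 = 3831973600.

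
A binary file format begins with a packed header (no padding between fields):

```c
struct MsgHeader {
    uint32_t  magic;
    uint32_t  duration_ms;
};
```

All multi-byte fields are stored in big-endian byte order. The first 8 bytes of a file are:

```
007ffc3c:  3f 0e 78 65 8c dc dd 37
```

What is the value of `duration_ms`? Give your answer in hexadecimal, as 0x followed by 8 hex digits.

0x8CDCDD37

`duration_ms` follows `magic` (4 bytes), so it starts at byte offset 4 and occupies 4 bytes.
Bytes at offsets 4..7: 8C DC DD 37.
In big-endian order the high byte comes first in memory.
The bytes are already most-significant first: 0x8CDCDD37.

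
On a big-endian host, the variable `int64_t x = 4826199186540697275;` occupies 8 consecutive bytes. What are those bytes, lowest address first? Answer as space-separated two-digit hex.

4826199186540697275 in hexadecimal, padded to 64 bits, is 0x42FA1A97010996BB.
Split into bytes (most-significant first): 42 FA 1A 97 01 09 96 BB.
Big-endian stores the most-significant byte at the lowest address.
So the memory order matches the most-significant-first order: 42 FA 1A 97 01 09 96 BB.

42 FA 1A 97 01 09 96 BB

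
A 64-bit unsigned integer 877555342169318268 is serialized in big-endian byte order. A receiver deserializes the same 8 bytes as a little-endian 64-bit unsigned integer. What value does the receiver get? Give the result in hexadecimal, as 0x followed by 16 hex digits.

877555342169318268 in 64-bit hexadecimal is 0x0C2DB3EF28BFA37C.
Stored big-endian, the bytes at ascending addresses are 0C 2D B3 EF 28 BF A3 7C.
Read back as little-endian, the first byte is least significant, giving 0x7CA3BF28EFB32D0C.

0x7CA3BF28EFB32D0C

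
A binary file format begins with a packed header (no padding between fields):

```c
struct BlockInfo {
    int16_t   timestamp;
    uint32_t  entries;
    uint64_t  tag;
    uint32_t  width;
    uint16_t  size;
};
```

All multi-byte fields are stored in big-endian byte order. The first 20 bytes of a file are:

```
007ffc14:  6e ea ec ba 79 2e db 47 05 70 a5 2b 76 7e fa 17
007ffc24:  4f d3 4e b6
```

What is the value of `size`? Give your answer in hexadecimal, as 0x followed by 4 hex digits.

`size` follows `timestamp` (2 B), `entries` (4 B), `tag` (8 B), `width` (4 B), so it starts at offset 2 + 4 + 8 + 4 = 18 and occupies 2 bytes.
Bytes at offsets 18..19: 4E B6.
Big-endian: lowest address holds the most-significant byte.
The bytes are already most-significant first: 0x4EB6.

0x4EB6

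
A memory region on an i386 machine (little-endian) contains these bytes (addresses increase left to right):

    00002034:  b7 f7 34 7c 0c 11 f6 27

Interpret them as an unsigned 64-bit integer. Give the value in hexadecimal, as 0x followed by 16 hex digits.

0x27F6110C7C34F7B7

In little-endian order the low byte comes first in memory.
Reassemble most-significant byte first: 27 F6 11 0C 7C 34 F7 B7 → 0x27F6110C7C34F7B7.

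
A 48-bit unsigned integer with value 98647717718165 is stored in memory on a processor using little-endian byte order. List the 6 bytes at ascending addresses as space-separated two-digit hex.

98647717718165 in hexadecimal, padded to 48 bits, is 0x59B8362C2895.
Split into bytes (most-significant first): 59 B8 36 2C 28 95.
Little-endian stores the least-significant byte at the lowest address.
So at ascending addresses the bytes are 95 28 2C 36 B8 59.

95 28 2C 36 B8 59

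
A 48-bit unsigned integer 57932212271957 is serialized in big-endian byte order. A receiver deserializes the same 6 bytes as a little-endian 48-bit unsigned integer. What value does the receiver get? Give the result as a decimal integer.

57932212271957 in 48-bit hexadecimal is 0x34B064EEFB55.
Stored big-endian, the bytes at ascending addresses are 34 B0 64 EE FB 55.
Read back as little-endian, the first byte is least significant, giving 0x55FBEE64B034.
0x55FBEE64B034 = 94540524728372.

94540524728372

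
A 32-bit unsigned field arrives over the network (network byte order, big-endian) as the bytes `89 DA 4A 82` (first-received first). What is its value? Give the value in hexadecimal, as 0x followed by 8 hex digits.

In big-endian order the high byte comes first in memory.
The bytes are already most-significant first: 0x89DA4A82.

0x89DA4A82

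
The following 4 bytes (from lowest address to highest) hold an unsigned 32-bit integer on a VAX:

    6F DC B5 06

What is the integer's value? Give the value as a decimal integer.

112581743

In little-endian order the low byte comes first in memory.
Reassemble most-significant byte first: 06 B5 DC 6F → 0x06B5DC6F.
0x06B5DC6F = 112581743.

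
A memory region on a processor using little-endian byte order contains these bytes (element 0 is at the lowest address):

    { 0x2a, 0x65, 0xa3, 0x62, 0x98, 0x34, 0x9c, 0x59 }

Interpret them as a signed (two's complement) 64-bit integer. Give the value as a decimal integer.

6457093794836997418

Little-endian: lowest address holds the least-significant byte.
Reassemble most-significant byte first: 59 9C 34 98 62 A3 65 2A → 0x599C349862A3652A.
0x599C349862A3652A = 6457093794836997418.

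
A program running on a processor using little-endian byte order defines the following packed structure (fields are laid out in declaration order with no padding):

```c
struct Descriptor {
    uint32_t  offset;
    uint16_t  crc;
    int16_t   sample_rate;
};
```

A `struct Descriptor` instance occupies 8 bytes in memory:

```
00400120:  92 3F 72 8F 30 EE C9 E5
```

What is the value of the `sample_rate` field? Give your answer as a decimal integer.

`sample_rate` follows `offset` (4 B), `crc` (2 B), so it starts at offset 4 + 2 = 6 and occupies 2 bytes.
Bytes at offsets 6..7: C9 E5.
Little-endian: lowest address holds the least-significant byte.
Reassemble most-significant byte first: E5 C9 → 0xE5C9.
Top bit is set, so as a signed 16-bit value this is 0xE5C9 − 2^16 = -6711.

-6711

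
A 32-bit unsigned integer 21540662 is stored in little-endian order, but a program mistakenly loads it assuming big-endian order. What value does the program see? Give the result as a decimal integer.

21540662 in 32-bit hexadecimal is 0x0148AF36.
Stored little-endian, the bytes at ascending addresses are 36 AF 48 01.
Read back as big-endian, the last byte is least significant, giving 0x36AF4801.
0x36AF4801 = 917456897.

917456897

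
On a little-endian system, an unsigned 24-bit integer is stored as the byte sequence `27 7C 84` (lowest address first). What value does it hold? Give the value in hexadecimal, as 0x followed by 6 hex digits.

0x847C27

Little-endian stores the least-significant byte at the lowest address.
Reassemble most-significant byte first: 84 7C 27 → 0x847C27.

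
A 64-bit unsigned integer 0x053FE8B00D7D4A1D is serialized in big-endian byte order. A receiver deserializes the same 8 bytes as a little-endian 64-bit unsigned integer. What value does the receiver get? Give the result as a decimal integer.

2110636873132556037

Stored big-endian, the bytes at ascending addresses are 05 3F E8 B0 0D 7D 4A 1D.
Read back as little-endian, the first byte is least significant, giving 0x1D4A7D0DB0E83F05.
0x1D4A7D0DB0E83F05 = 2110636873132556037.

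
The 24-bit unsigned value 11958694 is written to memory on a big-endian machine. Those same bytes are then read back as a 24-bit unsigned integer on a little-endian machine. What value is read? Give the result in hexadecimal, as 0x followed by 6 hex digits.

11958694 in 24-bit hexadecimal is 0xB679A6.
Stored big-endian, the bytes at ascending addresses are B6 79 A6.
Read back as little-endian, the first byte is least significant, giving 0xA679B6.

0xA679B6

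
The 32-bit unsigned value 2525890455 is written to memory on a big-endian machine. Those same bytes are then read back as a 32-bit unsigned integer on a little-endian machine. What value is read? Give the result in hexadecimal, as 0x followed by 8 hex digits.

2525890455 in 32-bit hexadecimal is 0x968E0797.
Stored big-endian, the bytes at ascending addresses are 96 8E 07 97.
Read back as little-endian, the first byte is least significant, giving 0x97078E96.

0x97078E96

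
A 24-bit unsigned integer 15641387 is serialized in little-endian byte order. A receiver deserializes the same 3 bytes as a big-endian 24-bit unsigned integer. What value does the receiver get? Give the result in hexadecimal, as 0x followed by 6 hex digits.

0x2BABEE

15641387 in 24-bit hexadecimal is 0xEEAB2B.
Stored little-endian, the bytes at ascending addresses are 2B AB EE.
Read back as big-endian, the last byte is least significant, giving 0x2BABEE.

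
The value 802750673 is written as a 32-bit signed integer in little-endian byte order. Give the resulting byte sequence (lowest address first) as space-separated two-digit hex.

802750673 in hexadecimal, padded to 32 bits, is 0x2FD900D1.
Split into bytes (most-significant first): 2F D9 00 D1.
In little-endian order the low byte comes first in memory.
So at ascending addresses the bytes are D1 00 D9 2F.

D1 00 D9 2F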